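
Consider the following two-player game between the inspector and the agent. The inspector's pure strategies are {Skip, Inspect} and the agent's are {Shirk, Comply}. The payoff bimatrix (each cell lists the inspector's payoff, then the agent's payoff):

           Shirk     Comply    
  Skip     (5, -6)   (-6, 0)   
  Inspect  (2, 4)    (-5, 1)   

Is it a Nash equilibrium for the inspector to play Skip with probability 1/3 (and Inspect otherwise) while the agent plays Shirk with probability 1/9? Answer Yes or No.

No

Given the agent's mix q = 1/9, the inspector's payoff from Skip is -43/9 but from Inspect is -38/9. The inspector strictly prefers Inspect, so the inspector would not mix.
So the proposed profile is not a Nash equilibrium.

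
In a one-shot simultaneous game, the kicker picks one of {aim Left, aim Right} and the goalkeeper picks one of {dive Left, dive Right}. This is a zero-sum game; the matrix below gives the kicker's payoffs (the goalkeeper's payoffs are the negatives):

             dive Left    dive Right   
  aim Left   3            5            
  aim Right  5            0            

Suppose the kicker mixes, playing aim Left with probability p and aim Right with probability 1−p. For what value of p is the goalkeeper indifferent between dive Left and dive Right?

The kicker's mix must leave the goalkeeper indifferent between dive Left and dive Right.
  the goalkeeper's payoff to dive Left: p·(-3) + (1−p)·(-5) = 2p - 5
  the goalkeeper's payoff to dive Right: p·(-5) + (1−p)·0 = -5p
  2p - 5 = -5p  ⇒  7p = 5  ⇒  p = 5/7.

p = 5/7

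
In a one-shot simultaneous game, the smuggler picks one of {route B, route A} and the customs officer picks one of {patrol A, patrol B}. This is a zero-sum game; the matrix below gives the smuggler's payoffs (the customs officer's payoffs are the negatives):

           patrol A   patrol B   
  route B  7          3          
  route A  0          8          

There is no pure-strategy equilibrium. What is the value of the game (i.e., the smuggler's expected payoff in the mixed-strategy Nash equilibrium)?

The smuggler's indifference between route B and route A determines the customs officer's mixing probability q:
  the smuggler's payoff from route B: q·7 + (1−q)·3 = 4q + 3
  the smuggler's payoff from route A: q·0 + (1−q)·8 = -8q + 8
  4q + 3 = -8q + 8  ⇒  12q = 5  ⇒  q = 5/12.
The value is the smuggler's expected payoff against this mix (using route B): (5/12)·7 + (7/12)·3 = 14/3.

v = 14/3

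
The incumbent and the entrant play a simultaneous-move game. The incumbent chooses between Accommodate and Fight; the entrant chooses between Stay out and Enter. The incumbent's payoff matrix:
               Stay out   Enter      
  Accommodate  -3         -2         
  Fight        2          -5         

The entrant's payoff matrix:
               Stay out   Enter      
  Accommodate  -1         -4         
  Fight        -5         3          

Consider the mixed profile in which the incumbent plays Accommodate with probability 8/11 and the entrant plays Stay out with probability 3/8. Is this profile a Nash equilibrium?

Check the entrant's indifference given the incumbent's mix p = 8/11:
  payoff from Stay out = -23/11; payoff from Enter = -23/11 — equal.
Check the incumbent's indifference given the entrant's mix q = 3/8:
  payoff from Accommodate = -19/8; payoff from Fight = -19/8 — equal.
Both players are indifferent, so neither can profitably deviate.

Yes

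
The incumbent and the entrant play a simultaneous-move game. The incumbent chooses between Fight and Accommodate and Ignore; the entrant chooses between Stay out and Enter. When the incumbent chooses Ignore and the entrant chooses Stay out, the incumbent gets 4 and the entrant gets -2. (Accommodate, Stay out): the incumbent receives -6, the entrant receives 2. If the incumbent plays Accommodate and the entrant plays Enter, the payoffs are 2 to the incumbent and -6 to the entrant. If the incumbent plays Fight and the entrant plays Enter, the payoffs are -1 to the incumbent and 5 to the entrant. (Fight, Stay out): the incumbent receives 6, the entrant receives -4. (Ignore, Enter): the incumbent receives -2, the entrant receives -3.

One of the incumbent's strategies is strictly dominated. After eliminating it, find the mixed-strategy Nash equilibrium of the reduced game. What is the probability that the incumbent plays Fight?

p = 8/17

The incumbent's strategy Ignore is strictly dominated by Fight: 6 > 4 and -1 > -2. Eliminate Ignore.
The incumbent's mix must leave the entrant indifferent between Stay out and Enter.
  the entrant's payoff to Stay out: p·(-4) + (1−p)·2 = -6p + 2
  the entrant's payoff to Enter: p·5 + (1−p)·(-6) = 11p - 6
  -6p + 2 = 11p - 6  ⇒  -17p = -8  ⇒  p = 8/17.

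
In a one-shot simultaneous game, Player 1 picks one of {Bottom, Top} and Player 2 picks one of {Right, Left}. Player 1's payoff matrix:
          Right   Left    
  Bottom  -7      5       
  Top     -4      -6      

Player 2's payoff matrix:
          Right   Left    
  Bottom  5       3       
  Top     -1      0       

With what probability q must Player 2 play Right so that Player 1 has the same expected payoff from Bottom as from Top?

q = 11/14

Set Player 1's expected payoff from Bottom equal to that from Top:
  Player 1's payoff from Bottom: q·(-7) + (1−q)·5 = -12q + 5
  Player 1's payoff from Top: q·(-4) + (1−q)·(-6) = 2q - 6
  -12q + 5 = 2q - 6  ⇒  -14q = -11  ⇒  q = 11/14.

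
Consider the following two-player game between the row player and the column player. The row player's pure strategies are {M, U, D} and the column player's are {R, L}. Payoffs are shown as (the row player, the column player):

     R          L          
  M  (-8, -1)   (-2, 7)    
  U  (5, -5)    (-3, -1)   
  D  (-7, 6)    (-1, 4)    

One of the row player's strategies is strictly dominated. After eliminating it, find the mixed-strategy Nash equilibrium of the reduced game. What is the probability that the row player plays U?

p = 1/3

The row player's strategy M is strictly dominated by D: -7 > -8 and -1 > -2. Eliminate M.
For the column player to be willing to mix, the column player must be indifferent between R and L, which pins down the row player's mix.
  the column player's payoff from R: p·(-5) + (1−p)·6 = -11p + 6
  the column player's payoff from L: p·(-1) + (1−p)·4 = -5p + 4
  -11p + 6 = -5p + 4  ⇒  -6p = -2  ⇒  p = 1/3.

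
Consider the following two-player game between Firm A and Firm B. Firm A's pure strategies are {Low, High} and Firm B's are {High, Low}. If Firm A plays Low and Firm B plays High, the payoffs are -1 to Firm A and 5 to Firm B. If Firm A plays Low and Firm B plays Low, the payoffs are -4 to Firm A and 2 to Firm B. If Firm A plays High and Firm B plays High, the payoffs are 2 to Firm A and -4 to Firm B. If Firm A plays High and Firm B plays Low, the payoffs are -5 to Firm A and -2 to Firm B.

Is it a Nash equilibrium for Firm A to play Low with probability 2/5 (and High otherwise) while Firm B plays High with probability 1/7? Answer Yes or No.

Given Firm B's mix q = 1/7, Firm A's payoff from Low is -25/7 but from High is -4. Firm A strictly prefers Low, so Firm A would not mix.
So the proposed profile is not a Nash equilibrium.

No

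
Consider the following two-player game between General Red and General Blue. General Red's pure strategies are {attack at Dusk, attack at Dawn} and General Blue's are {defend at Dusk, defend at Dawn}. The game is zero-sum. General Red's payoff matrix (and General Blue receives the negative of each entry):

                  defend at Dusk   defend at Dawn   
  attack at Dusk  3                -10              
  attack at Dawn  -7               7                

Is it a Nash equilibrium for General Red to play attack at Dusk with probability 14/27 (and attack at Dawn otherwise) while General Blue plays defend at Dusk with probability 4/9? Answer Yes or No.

No

Given General Blue's mix q = 4/9, General Red's payoff from attack at Dusk is -38/9 but from attack at Dawn is 7/9. General Red strictly prefers attack at Dawn, so General Red would not mix.
So the proposed profile is not a Nash equilibrium.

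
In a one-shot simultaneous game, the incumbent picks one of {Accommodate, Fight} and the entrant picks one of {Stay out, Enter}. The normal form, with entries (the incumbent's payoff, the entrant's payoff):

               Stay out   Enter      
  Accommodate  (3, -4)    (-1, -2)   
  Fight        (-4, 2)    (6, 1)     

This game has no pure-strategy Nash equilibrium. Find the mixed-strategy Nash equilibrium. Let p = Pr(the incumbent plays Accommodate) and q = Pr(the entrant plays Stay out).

p = 1/3, q = 1/2

Set the entrant's expected payoff from Stay out equal to that from Enter:
  the entrant's payoff to Stay out: p·(-4) + (1−p)·2 = -6p + 2
  the entrant's payoff to Enter: p·(-2) + (1−p)·1 = -3p + 1
  -6p + 2 = -3p + 1  ⇒  -3p = -1  ⇒  p = 1/3.
In a mixed equilibrium the incumbent is indifferent between Accommodate and Fight; this condition fixes q.
  the incumbent's expected payoff from Accommodate: q·3 + (1−q)·(-1) = 4q - 1
  the incumbent's expected payoff from Fight: q·(-4) + (1−q)·6 = -10q + 6
  4q - 1 = -10q + 6  ⇒  14q = 7  ⇒  q = 1/2.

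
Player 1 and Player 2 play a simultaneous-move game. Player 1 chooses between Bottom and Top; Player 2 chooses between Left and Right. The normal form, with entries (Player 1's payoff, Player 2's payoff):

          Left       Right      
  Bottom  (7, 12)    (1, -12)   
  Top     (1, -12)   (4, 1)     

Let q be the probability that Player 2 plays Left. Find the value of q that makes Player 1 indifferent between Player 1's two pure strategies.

q = 1/3

For Player 1 to be willing to mix, Player 1 must be indifferent between Bottom and Top, which pins down Player 2's mix.
  Player 1's payoff to Bottom: q·7 + (1−q)·1 = 6q + 1
  Player 1's payoff to Top: q·1 + (1−q)·4 = -3q + 4
  6q + 1 = -3q + 4  ⇒  9q = 3  ⇒  q = 1/3.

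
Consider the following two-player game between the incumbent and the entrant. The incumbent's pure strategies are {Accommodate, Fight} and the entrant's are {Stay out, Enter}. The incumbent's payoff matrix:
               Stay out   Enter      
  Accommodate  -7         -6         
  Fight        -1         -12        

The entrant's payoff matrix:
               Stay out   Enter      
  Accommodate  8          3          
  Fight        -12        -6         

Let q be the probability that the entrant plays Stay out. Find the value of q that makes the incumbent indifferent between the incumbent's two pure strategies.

The incumbent's indifference between Accommodate and Fight determines the entrant's mixing probability q:
  the incumbent's payoff from Accommodate: q·(-7) + (1−q)·(-6) = -q - 6
  the incumbent's payoff from Fight: q·(-1) + (1−q)·(-12) = 11q - 12
  -q - 6 = 11q - 12  ⇒  -12q = -6  ⇒  q = 1/2.

q = 1/2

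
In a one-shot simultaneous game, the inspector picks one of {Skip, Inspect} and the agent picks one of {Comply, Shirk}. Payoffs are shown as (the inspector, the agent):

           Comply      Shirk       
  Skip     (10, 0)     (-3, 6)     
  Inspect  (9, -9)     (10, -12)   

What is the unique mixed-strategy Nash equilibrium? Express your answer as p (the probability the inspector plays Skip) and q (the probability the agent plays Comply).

The inspector's mix must leave the agent indifferent between Comply and Shirk.
  the agent's payoff from Comply: p·0 + (1−p)·(-9) = 9p - 9
  the agent's payoff from Shirk: p·6 + (1−p)·(-12) = 18p - 12
  9p - 9 = 18p - 12  ⇒  -9p = -3  ⇒  p = 1/3.
The inspector's indifference between Skip and Inspect determines the agent's mixing probability q:
  the inspector's payoff to Skip: q·10 + (1−q)·(-3) = 13q - 3
  the inspector's payoff to Inspect: q·9 + (1−q)·10 = -q + 10
  13q - 3 = -q + 10  ⇒  14q = 13  ⇒  q = 13/14.

p = 1/3, q = 13/14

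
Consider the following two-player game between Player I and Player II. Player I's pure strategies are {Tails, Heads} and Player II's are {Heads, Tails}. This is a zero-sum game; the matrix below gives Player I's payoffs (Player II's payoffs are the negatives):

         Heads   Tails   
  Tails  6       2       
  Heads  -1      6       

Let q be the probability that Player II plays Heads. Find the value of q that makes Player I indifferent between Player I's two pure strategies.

q = 4/11

Player I's indifference between Tails and Heads determines Player II's mixing probability q:
  Player I's payoff to Tails: q·6 + (1−q)·2 = 4q + 2
  Player I's payoff to Heads: q·(-1) + (1−q)·6 = -7q + 6
  4q + 2 = -7q + 6  ⇒  11q = 4  ⇒  q = 4/11.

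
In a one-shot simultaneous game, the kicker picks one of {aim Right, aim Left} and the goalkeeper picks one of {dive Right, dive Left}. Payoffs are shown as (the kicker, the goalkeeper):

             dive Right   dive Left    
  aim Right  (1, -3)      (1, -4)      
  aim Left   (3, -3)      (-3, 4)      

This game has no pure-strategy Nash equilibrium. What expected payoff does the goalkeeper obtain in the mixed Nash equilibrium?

For the goalkeeper to be willing to mix, the goalkeeper must be indifferent between dive Right and dive Left, which pins down the kicker's mix.
  the goalkeeper's payoff to dive Right: p·(-3) + (1−p)·(-3) = -3
  the goalkeeper's payoff to dive Left: p·(-4) + (1−p)·4 = -8p + 4
  -3 = -8p + 4  ⇒  8p = 7  ⇒  p = 7/8.
At equilibrium the goalkeeper is indifferent across columns, so the goalkeeper's payoff equals the payoff from dive Right: (7/8)·(-3) + (1/8)·(-3) = -3.

-3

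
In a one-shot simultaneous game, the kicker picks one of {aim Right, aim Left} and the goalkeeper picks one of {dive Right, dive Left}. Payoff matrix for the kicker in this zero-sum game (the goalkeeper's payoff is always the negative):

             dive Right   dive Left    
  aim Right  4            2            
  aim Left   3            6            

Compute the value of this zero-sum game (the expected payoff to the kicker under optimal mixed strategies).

The kicker's indifference between aim Right and aim Left determines the goalkeeper's mixing probability q:
  the kicker's payoff from aim Right: q·4 + (1−q)·2 = 2q + 2
  the kicker's payoff from aim Left: q·3 + (1−q)·6 = -3q + 6
  2q + 2 = -3q + 6  ⇒  5q = 4  ⇒  q = 4/5.
The value is the kicker's expected payoff against this mix (using aim Right): (4/5)·4 + (1/5)·2 = 18/5.

v = 18/5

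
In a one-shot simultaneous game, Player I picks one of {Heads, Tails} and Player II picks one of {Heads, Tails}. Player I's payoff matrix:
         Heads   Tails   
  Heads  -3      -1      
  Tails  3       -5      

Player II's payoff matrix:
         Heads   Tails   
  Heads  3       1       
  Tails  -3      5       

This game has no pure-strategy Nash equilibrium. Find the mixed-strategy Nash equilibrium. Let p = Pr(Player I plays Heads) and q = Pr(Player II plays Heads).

For Player II to be willing to mix, Player II must be indifferent between Heads and Tails, which pins down Player I's mix.
  Player II's expected payoff from Heads: p·3 + (1−p)·(-3) = 6p - 3
  Player II's expected payoff from Tails: p·1 + (1−p)·5 = -4p + 5
  6p - 3 = -4p + 5  ⇒  10p = 8  ⇒  p = 4/5.
Player II's mix must leave Player I indifferent between Heads and Tails.
  Player I's expected payoff from Heads: q·(-3) + (1−q)·(-1) = -2q - 1
  Player I's expected payoff from Tails: q·3 + (1−q)·(-5) = 8q - 5
  -2q - 1 = 8q - 5  ⇒  -10q = -4  ⇒  q = 2/5.

p = 4/5, q = 2/5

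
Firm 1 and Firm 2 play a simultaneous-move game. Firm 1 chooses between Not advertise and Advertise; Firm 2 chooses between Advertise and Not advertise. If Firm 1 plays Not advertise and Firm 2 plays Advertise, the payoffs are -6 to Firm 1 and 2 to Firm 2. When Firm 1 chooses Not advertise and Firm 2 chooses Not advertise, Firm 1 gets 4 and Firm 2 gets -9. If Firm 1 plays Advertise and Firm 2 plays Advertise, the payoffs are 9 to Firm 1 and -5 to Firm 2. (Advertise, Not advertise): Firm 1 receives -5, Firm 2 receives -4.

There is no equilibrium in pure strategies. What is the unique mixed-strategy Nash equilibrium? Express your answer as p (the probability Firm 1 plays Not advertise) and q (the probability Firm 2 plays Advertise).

Firm 1's mix must leave Firm 2 indifferent between Advertise and Not advertise.
  Firm 2's payoff to Advertise: p·2 + (1−p)·(-5) = 7p - 5
  Firm 2's payoff to Not advertise: p·(-9) + (1−p)·(-4) = -5p - 4
  7p - 5 = -5p - 4  ⇒  12p = 1  ⇒  p = 1/12.
Firm 2's mix must leave Firm 1 indifferent between Not advertise and Advertise.
  Firm 1's expected payoff from Not advertise: q·(-6) + (1−q)·4 = -10q + 4
  Firm 1's expected payoff from Advertise: q·9 + (1−q)·(-5) = 14q - 5
  -10q + 4 = 14q - 5  ⇒  -24q = -9  ⇒  q = 3/8.

p = 1/12, q = 3/8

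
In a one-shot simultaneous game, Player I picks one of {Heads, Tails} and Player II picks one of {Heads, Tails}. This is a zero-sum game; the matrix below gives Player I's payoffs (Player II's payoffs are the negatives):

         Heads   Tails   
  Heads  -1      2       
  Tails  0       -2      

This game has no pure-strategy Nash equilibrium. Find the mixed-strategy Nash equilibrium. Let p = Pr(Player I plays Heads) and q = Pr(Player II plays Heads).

Player I's mix must leave Player II indifferent between Heads and Tails.
  Player II's payoff from Heads: p·1 + (1−p)·0 = p
  Player II's payoff from Tails: p·(-2) + (1−p)·2 = -4p + 2
  p = -4p + 2  ⇒  5p = 2  ⇒  p = 2/5.
Set Player I's expected payoff from Heads equal to that from Tails:
  Player I's expected payoff from Heads: q·(-1) + (1−q)·2 = -3q + 2
  Player I's expected payoff from Tails: q·0 + (1−q)·(-2) = 2q - 2
  -3q + 2 = 2q - 2  ⇒  -5q = -4  ⇒  q = 4/5.

p = 2/5, q = 4/5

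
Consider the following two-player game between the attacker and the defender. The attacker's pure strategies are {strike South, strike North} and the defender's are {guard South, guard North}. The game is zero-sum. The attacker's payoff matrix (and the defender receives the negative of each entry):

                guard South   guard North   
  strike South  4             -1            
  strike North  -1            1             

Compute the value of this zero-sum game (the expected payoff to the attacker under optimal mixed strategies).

Set the attacker's expected payoff from strike South equal to that from strike North:
  the attacker's payoff to strike South: q·4 + (1−q)·(-1) = 5q - 1
  the attacker's payoff to strike North: q·(-1) + (1−q)·1 = -2q + 1
  5q - 1 = -2q + 1  ⇒  7q = 2  ⇒  q = 2/7.
The value is the attacker's expected payoff against this mix (using strike South): (2/7)·4 + (5/7)·(-1) = 3/7.

v = 3/7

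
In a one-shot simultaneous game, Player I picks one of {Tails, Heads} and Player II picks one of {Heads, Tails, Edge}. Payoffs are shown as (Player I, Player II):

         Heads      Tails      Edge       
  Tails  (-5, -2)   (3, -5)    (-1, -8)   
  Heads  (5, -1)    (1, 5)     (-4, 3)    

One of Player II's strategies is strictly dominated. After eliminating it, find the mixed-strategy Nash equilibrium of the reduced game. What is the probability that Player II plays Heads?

Player II's strategy Edge is strictly dominated by Tails: -5 > -8 and 5 > 3. Eliminate Edge.
Set Player I's expected payoff from Tails equal to that from Heads:
  Player I's expected payoff from Tails: q·(-5) + (1−q)·3 = -8q + 3
  Player I's expected payoff from Heads: q·5 + (1−q)·1 = 4q + 1
  -8q + 3 = 4q + 1  ⇒  -12q = -2  ⇒  q = 1/6.

q = 1/6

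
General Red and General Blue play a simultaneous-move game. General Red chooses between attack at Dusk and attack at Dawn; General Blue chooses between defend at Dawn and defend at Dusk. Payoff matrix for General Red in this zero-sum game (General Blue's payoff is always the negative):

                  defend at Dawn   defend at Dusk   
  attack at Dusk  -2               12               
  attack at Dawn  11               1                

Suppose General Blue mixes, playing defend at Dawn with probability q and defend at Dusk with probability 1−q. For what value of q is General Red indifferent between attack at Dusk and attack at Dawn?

q = 11/24

For General Red to be willing to mix, General Red must be indifferent between attack at Dusk and attack at Dawn, which pins down General Blue's mix.
  General Red's payoff from attack at Dusk: q·(-2) + (1−q)·12 = -14q + 12
  General Red's payoff from attack at Dawn: q·11 + (1−q)·1 = 10q + 1
  -14q + 12 = 10q + 1  ⇒  -24q = -11  ⇒  q = 11/24.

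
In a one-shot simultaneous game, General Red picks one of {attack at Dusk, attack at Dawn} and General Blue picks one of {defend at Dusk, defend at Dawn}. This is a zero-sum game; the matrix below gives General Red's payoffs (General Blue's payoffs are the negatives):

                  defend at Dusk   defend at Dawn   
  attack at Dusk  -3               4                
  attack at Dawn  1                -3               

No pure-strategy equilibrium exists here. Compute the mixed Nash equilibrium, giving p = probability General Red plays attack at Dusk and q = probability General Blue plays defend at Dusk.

General Red's mix must leave General Blue indifferent between defend at Dusk and defend at Dawn.
  General Blue's expected payoff from defend at Dusk: p·3 + (1−p)·(-1) = 4p - 1
  General Blue's expected payoff from defend at Dawn: p·(-4) + (1−p)·3 = -7p + 3
  4p - 1 = -7p + 3  ⇒  11p = 4  ⇒  p = 4/11.
Set General Red's expected payoff from attack at Dusk equal to that from attack at Dawn:
  General Red's payoff from attack at Dusk: q·(-3) + (1−q)·4 = -7q + 4
  General Red's payoff from attack at Dawn: q·1 + (1−q)·(-3) = 4q - 3
  -7q + 4 = 4q - 3  ⇒  -11q = -7  ⇒  q = 7/11.

p = 4/11, q = 7/11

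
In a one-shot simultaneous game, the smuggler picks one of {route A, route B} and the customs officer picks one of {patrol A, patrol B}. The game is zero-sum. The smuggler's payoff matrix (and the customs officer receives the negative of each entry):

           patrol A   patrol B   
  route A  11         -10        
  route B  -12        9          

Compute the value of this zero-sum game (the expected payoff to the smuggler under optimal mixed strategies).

The customs officer's mix must leave the smuggler indifferent between route A and route B.
  the smuggler's expected payoff from route A: q·11 + (1−q)·(-10) = 21q - 10
  the smuggler's expected payoff from route B: q·(-12) + (1−q)·9 = -21q + 9
  21q - 10 = -21q + 9  ⇒  42q = 19  ⇒  q = 19/42.
The value is the smuggler's expected payoff against this mix (using route A): (19/42)·11 + (23/42)·(-10) = -1/2.

v = -1/2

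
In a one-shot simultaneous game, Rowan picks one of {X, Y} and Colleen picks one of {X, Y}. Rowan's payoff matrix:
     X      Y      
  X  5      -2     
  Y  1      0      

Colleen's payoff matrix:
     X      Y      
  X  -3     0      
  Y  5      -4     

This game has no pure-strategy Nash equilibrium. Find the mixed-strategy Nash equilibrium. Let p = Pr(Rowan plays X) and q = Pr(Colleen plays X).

p = 3/4, q = 1/3

In a mixed equilibrium Colleen is indifferent between X and Y; this condition fixes p.
  Colleen's payoff from X: p·(-3) + (1−p)·5 = -8p + 5
  Colleen's payoff from Y: p·0 + (1−p)·(-4) = 4p - 4
  -8p + 5 = 4p - 4  ⇒  -12p = -9  ⇒  p = 3/4.
Set Rowan's expected payoff from X equal to that from Y:
  Rowan's payoff from X: q·5 + (1−q)·(-2) = 7q - 2
  Rowan's payoff from Y: q·1 + (1−q)·0 = q
  7q - 2 = q  ⇒  6q = 2  ⇒  q = 1/3.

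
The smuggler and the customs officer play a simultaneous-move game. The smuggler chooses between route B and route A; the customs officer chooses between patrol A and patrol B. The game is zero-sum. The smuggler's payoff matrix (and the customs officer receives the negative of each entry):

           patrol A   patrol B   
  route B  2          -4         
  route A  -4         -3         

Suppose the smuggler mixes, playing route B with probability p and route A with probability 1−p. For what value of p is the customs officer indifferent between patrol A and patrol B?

p = 1/7

The customs officer's indifference between patrol A and patrol B determines the smuggler's mixing probability p:
  the customs officer's payoff to patrol A: p·(-2) + (1−p)·4 = -6p + 4
  the customs officer's payoff to patrol B: p·4 + (1−p)·3 = p + 3
  -6p + 4 = p + 3  ⇒  -7p = -1  ⇒  p = 1/7.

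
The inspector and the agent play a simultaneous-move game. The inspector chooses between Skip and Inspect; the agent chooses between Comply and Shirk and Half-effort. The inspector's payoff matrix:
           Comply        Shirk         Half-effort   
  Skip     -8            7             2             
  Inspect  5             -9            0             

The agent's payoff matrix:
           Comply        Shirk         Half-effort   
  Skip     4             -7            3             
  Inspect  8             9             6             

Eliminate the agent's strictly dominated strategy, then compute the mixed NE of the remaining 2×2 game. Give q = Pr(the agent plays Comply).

The agent's strategy Half-effort is strictly dominated by Comply: 4 > 3 and 8 > 6. Eliminate Half-effort.
Set the inspector's expected payoff from Skip equal to that from Inspect:
  the inspector's expected payoff from Skip: q·(-8) + (1−q)·7 = -15q + 7
  the inspector's expected payoff from Inspect: q·5 + (1−q)·(-9) = 14q - 9
  -15q + 7 = 14q - 9  ⇒  -29q = -16  ⇒  q = 16/29.

q = 16/29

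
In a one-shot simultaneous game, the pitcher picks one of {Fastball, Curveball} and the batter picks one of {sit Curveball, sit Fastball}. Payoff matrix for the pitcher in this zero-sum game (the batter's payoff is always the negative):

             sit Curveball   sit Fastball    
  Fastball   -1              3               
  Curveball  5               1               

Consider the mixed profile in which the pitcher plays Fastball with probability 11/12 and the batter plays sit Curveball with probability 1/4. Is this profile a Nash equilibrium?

Given the pitcher's mix p = 11/12, the batter's payoff from sit Curveball is 1/2 but from sit Fastball is -17/6. The batter strictly prefers sit Curveball, so the batter would not mix.
So the proposed profile is not a Nash equilibrium.

No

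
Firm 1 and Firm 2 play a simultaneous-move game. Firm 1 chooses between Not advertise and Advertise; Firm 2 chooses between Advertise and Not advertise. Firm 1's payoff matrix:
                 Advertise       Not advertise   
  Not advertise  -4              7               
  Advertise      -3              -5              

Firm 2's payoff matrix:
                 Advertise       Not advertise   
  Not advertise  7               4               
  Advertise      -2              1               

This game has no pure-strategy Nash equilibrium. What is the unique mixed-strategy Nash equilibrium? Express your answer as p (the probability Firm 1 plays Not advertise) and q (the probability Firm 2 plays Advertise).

p = 1/2, q = 12/13

Set Firm 2's expected payoff from Advertise equal to that from Not advertise:
  Firm 2's expected payoff from Advertise: p·7 + (1−p)·(-2) = 9p - 2
  Firm 2's expected payoff from Not advertise: p·4 + (1−p)·1 = 3p + 1
  9p - 2 = 3p + 1  ⇒  6p = 3  ⇒  p = 1/2.
Firm 2's mix must leave Firm 1 indifferent between Not advertise and Advertise.
  Firm 1's payoff to Not advertise: q·(-4) + (1−q)·7 = -11q + 7
  Firm 1's payoff to Advertise: q·(-3) + (1−q)·(-5) = 2q - 5
  -11q + 7 = 2q - 5  ⇒  -13q = -12  ⇒  q = 12/13.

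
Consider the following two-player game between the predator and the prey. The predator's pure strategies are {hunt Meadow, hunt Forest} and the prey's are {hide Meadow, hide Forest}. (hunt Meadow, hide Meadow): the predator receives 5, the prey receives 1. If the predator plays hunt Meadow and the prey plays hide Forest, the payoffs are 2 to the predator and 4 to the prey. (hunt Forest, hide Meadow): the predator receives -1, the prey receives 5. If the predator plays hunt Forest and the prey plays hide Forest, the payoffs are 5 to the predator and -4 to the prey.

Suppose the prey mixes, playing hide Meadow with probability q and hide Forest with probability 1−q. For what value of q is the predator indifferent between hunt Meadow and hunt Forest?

q = 1/3

The prey's mix must leave the predator indifferent between hunt Meadow and hunt Forest.
  the predator's expected payoff from hunt Meadow: q·5 + (1−q)·2 = 3q + 2
  the predator's expected payoff from hunt Forest: q·(-1) + (1−q)·5 = -6q + 5
  3q + 2 = -6q + 5  ⇒  9q = 3  ⇒  q = 1/3.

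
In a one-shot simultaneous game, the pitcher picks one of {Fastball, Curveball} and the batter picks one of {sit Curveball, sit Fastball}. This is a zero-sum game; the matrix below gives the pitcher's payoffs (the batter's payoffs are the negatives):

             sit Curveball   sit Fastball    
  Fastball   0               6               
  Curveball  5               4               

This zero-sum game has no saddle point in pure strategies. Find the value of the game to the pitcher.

v = 30/7

The pitcher's indifference between Fastball and Curveball determines the batter's mixing probability q:
  the pitcher's payoff from Fastball: q·0 + (1−q)·6 = -6q + 6
  the pitcher's payoff from Curveball: q·5 + (1−q)·4 = q + 4
  -6q + 6 = q + 4  ⇒  -7q = -2  ⇒  q = 2/7.
The value is the pitcher's expected payoff against this mix (using Fastball): (2/7)·0 + (5/7)·6 = 30/7.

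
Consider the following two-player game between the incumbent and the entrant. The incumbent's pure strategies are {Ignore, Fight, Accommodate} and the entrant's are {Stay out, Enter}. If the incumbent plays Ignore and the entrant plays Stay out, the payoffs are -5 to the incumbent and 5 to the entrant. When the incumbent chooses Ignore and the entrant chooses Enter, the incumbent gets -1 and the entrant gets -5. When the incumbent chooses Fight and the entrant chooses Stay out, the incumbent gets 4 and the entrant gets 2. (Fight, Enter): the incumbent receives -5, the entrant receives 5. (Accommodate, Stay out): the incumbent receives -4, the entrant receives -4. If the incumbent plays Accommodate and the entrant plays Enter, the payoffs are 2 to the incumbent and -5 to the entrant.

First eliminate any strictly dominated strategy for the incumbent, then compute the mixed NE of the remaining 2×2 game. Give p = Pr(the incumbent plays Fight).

The incumbent's strategy Ignore is strictly dominated by Accommodate: -4 > -5 and 2 > -1. Eliminate Ignore.
In a mixed equilibrium the entrant is indifferent between Stay out and Enter; this condition fixes p.
  the entrant's expected payoff from Stay out: p·2 + (1−p)·(-4) = 6p - 4
  the entrant's expected payoff from Enter: p·5 + (1−p)·(-5) = 10p - 5
  6p - 4 = 10p - 5  ⇒  -4p = -1  ⇒  p = 1/4.

p = 1/4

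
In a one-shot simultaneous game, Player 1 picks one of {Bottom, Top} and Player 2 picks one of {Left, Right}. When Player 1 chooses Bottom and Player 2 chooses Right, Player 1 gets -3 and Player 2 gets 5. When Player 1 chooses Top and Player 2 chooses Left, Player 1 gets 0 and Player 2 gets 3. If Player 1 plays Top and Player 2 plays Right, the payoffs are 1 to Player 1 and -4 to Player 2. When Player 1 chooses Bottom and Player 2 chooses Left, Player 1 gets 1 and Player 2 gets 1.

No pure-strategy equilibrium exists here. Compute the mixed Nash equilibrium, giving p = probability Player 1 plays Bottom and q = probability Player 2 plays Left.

Player 1's mix must leave Player 2 indifferent between Left and Right.
  Player 2's payoff from Left: p·1 + (1−p)·3 = -2p + 3
  Player 2's payoff from Right: p·5 + (1−p)·(-4) = 9p - 4
  -2p + 3 = 9p - 4  ⇒  -11p = -7  ⇒  p = 7/11.
Set Player 1's expected payoff from Bottom equal to that from Top:
  Player 1's payoff to Bottom: q·1 + (1−q)·(-3) = 4q - 3
  Player 1's payoff to Top: q·0 + (1−q)·1 = -q + 1
  4q - 3 = -q + 1  ⇒  5q = 4  ⇒  q = 4/5.

p = 7/11, q = 4/5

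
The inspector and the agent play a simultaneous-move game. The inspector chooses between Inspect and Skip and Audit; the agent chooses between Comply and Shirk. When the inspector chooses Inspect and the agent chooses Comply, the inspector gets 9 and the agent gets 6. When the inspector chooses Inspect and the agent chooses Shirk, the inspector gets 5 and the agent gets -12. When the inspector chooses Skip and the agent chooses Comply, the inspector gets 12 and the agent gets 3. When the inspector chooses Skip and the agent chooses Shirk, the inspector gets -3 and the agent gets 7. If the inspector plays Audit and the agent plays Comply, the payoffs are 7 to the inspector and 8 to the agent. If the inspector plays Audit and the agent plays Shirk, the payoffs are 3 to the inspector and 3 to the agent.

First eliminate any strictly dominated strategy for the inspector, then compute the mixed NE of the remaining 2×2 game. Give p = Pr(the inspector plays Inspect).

The inspector's strategy Audit is strictly dominated by Inspect: 9 > 7 and 5 > 3. Eliminate Audit.
Set the agent's expected payoff from Comply equal to that from Shirk:
  the agent's payoff from Comply: p·6 + (1−p)·3 = 3p + 3
  the agent's payoff from Shirk: p·(-12) + (1−p)·7 = -19p + 7
  3p + 3 = -19p + 7  ⇒  22p = 4  ⇒  p = 2/11.

p = 2/11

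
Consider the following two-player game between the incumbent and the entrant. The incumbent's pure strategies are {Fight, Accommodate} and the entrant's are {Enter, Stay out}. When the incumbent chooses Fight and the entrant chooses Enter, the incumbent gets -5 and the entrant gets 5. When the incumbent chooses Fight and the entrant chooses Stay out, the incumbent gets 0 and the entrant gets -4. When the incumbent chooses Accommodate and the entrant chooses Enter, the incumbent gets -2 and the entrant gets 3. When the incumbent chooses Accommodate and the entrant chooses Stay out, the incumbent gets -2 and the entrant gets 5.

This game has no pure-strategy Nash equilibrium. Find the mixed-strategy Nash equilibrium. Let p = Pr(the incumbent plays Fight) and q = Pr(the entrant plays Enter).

p = 2/11, q = 2/5

For the entrant to be willing to mix, the entrant must be indifferent between Enter and Stay out, which pins down the incumbent's mix.
  the entrant's payoff to Enter: p·5 + (1−p)·3 = 2p + 3
  the entrant's payoff to Stay out: p·(-4) + (1−p)·5 = -9p + 5
  2p + 3 = -9p + 5  ⇒  11p = 2  ⇒  p = 2/11.
Set the incumbent's expected payoff from Fight equal to that from Accommodate:
  the incumbent's payoff from Fight: q·(-5) + (1−q)·0 = -5q
  the incumbent's payoff from Accommodate: q·(-2) + (1−q)·(-2) = -2
  -5q = -2  ⇒  -5q = -2  ⇒  q = 2/5.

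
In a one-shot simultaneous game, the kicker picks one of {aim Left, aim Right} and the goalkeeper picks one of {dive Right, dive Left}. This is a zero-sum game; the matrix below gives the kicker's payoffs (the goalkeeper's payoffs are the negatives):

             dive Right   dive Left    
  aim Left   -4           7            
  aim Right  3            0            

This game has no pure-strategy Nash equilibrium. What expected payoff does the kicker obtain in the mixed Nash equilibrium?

Set the kicker's expected payoff from aim Left equal to that from aim Right:
  the kicker's payoff to aim Left: q·(-4) + (1−q)·7 = -11q + 7
  the kicker's payoff to aim Right: q·3 + (1−q)·0 = 3q
  -11q + 7 = 3q  ⇒  -14q = -7  ⇒  q = 1/2.
At equilibrium the kicker is indifferent across rows, so the kicker's payoff equals the payoff from aim Left: (1/2)·(-4) + (1/2)·7 = 3/2.

3/2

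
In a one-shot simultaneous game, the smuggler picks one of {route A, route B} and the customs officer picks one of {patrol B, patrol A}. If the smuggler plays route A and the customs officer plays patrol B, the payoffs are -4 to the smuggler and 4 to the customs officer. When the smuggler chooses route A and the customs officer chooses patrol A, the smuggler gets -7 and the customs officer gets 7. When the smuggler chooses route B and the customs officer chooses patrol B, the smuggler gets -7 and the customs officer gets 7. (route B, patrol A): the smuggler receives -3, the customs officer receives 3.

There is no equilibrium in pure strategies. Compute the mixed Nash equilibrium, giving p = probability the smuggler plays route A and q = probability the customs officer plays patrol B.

For the customs officer to be willing to mix, the customs officer must be indifferent between patrol B and patrol A, which pins down the smuggler's mix.
  the customs officer's payoff from patrol B: p·4 + (1−p)·7 = -3p + 7
  the customs officer's payoff from patrol A: p·7 + (1−p)·3 = 4p + 3
  -3p + 7 = 4p + 3  ⇒  -7p = -4  ⇒  p = 4/7.
The customs officer's mix must leave the smuggler indifferent between route A and route B.
  the smuggler's expected payoff from route A: q·(-4) + (1−q)·(-7) = 3q - 7
  the smuggler's expected payoff from route B: q·(-7) + (1−q)·(-3) = -4q - 3
  3q - 7 = -4q - 3  ⇒  7q = 4  ⇒  q = 4/7.

p = 4/7, q = 4/7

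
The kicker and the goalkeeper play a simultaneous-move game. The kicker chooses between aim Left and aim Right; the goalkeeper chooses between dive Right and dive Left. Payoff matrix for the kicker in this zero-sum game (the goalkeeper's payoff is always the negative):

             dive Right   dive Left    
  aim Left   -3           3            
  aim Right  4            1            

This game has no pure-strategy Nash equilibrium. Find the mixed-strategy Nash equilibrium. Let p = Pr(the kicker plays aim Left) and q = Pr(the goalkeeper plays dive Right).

For the goalkeeper to be willing to mix, the goalkeeper must be indifferent between dive Right and dive Left, which pins down the kicker's mix.
  the goalkeeper's payoff to dive Right: p·3 + (1−p)·(-4) = 7p - 4
  the goalkeeper's payoff to dive Left: p·(-3) + (1−p)·(-1) = -2p - 1
  7p - 4 = -2p - 1  ⇒  9p = 3  ⇒  p = 1/3.
Set the kicker's expected payoff from aim Left equal to that from aim Right:
  the kicker's payoff to aim Left: q·(-3) + (1−q)·3 = -6q + 3
  the kicker's payoff to aim Right: q·4 + (1−q)·1 = 3q + 1
  -6q + 3 = 3q + 1  ⇒  -9q = -2  ⇒  q = 2/9.

p = 1/3, q = 2/9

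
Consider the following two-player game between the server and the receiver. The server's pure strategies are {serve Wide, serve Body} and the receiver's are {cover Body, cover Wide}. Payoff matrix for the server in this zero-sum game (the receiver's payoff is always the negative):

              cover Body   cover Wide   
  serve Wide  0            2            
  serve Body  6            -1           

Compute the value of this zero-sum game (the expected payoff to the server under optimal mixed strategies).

In a mixed equilibrium the server is indifferent between serve Wide and serve Body; this condition fixes q.
  the server's payoff from serve Wide: q·0 + (1−q)·2 = -2q + 2
  the server's payoff from serve Body: q·6 + (1−q)·(-1) = 7q - 1
  -2q + 2 = 7q - 1  ⇒  -9q = -3  ⇒  q = 1/3.
The value is the server's expected payoff against this mix (using serve Wide): (1/3)·0 + (2/3)·2 = 4/3.

v = 4/3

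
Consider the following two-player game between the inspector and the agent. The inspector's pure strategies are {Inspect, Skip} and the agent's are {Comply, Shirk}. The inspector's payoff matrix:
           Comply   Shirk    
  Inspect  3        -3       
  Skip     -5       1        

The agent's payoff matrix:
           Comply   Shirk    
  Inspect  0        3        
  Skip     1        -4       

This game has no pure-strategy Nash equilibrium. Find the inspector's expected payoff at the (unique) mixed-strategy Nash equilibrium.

For the inspector to be willing to mix, the inspector must be indifferent between Inspect and Skip, which pins down the agent's mix.
  the inspector's payoff to Inspect: q·3 + (1−q)·(-3) = 6q - 3
  the inspector's payoff to Skip: q·(-5) + (1−q)·1 = -6q + 1
  6q - 3 = -6q + 1  ⇒  12q = 4  ⇒  q = 1/3.
At equilibrium the inspector is indifferent across rows, so the inspector's payoff equals the payoff from Inspect: (1/3)·3 + (2/3)·(-3) = -1.

-1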